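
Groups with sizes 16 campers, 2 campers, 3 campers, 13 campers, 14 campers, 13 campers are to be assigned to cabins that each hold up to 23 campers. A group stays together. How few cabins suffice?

Total = 16 + 14 + 13 + 13 + 3 + 2 = 61 campers.
Lower bound: ⌈61/23⌉ = 3 cabins.
Also, 4 groups each exceed 23/2 campers, and no two of those can share a cabin, so at least 4 cabins are needed.
A packing using 4 cabins:
  cabin 1: 16 + 3 + 2 = 21
  cabin 2: 14 = 14
  cabin 3: 13 = 13
  cabin 4: 13 = 13
This matches the lower bound, so 4 is optimal.

4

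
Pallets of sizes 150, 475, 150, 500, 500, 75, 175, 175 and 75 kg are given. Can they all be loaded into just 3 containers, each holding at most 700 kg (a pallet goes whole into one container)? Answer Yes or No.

No

Total = 2275 kg; ⌈2275/700⌉ = 4.
At least 4 containers are required, but only 3 are allowed.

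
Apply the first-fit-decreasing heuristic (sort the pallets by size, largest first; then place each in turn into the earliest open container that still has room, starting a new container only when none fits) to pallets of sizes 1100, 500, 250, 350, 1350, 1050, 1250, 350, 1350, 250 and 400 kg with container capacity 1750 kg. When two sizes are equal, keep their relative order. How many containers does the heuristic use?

5

Sorted descending: 1350, 1350, 1250, 1100, 1050, 500, 400, 350, 350, 250, 250.
  1350 → container 1 (new)  [load 1350/1750]
  1350 → container 2 (new)  [load 1350/1750]
  1250 → container 3 (new)  [load 1250/1750]
  1100 → container 4 (new)  [load 1100/1750]
  1050 → container 5 (new)  [load 1050/1750]
  500 → container 3  [load 1750/1750]
  400 → container 1  [load 1750/1750]
  350 → container 2  [load 1700/1750]
  350 → container 4  [load 1450/1750]
  250 → container 4  [load 1700/1750]
  250 → container 5  [load 1300/1750]
5 containers opened.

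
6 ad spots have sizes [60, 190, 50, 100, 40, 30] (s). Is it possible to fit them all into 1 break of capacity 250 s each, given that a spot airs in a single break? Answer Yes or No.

No

Total = 470 s; ⌈470/250⌉ = 2.
At least 2 commercial breaks are required, but only 1 is allowed.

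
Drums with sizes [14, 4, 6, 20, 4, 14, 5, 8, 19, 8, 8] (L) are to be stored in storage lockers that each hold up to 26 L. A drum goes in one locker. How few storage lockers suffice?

5

Total = 20 + 19 + 14 + 14 + 8 + 8 + 8 + 6 + 5 + 4 + 4 = 110 L.
Lower bound: ⌈110/26⌉ = 5 storage lockers.
A packing using 5 storage lockers:
  locker 1: 20 + 6 = 26
  locker 2: 19 + 5 = 24
  locker 3: 14 + 8 + 4 = 26
  locker 4: 14 + 8 + 4 = 26
  locker 5: 8 = 8
This matches the lower bound, so 5 is optimal.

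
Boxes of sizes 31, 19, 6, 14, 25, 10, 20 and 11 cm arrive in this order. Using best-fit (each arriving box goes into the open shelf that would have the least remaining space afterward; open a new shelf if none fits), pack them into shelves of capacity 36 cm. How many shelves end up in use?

  31 → shelf 1 (new)  [load 31/36]
  19 → shelf 2 (new)  [load 19/36]
  6 → shelf 2  [load 25/36]
  14 → shelf 3 (new)  [load 14/36]
  25 → shelf 4 (new)  [load 25/36]
  10 → shelf 2  [load 35/36]
  20 → shelf 3  [load 34/36]
  11 → shelf 4  [load 36/36]
4 shelves opened.

4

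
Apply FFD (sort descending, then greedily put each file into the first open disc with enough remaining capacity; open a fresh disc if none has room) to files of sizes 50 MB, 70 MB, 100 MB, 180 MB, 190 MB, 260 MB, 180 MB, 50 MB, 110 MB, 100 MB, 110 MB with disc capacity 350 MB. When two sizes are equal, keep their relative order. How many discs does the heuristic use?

5

Sorted descending: 260, 190, 180, 180, 110, 110, 100, 100, 70, 50, 50.
  260 → disc 1 (new)  [load 260/350]
  190 → disc 2 (new)  [load 190/350]
  180 → disc 3 (new)  [load 180/350]
  180 → disc 4 (new)  [load 180/350]
  110 → disc 2  [load 300/350]
  110 → disc 3  [load 290/350]
  100 → disc 4  [load 280/350]
  100 → disc 5 (new)  [load 100/350]
  70 → disc 1  [load 330/350]
  50 → disc 2  [load 350/350]
  50 → disc 3  [load 340/350]
5 discs opened.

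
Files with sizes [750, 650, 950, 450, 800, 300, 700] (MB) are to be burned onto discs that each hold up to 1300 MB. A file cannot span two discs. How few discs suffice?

Total = 950 + 800 + 750 + 700 + 650 + 450 + 300 = 4600 MB.
Lower bound: ⌈4600/1300⌉ = 4 discs.
A packing using 5 discs:
  disc 1: 950 + 300 = 1250
  disc 2: 800 + 450 = 1250
  disc 3: 750 = 750
  disc 4: 700 = 700
  disc 5: 650 = 650
No arrangement into 4 discs stays within capacity, so 5 is optimal.

5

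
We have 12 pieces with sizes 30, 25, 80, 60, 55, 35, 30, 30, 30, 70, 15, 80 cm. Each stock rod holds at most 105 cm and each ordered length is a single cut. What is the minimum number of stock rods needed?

6

Total = 80 + 80 + 70 + 60 + 55 + 35 + 30 + 30 + 30 + 30 + 25 + 15 = 540 cm.
Lower bound: ⌈540/105⌉ = 6 stock rods.
A packing using 6 stock rods:
  stock rod 1: 80 + 25 = 105
  stock rod 2: 80 + 15 = 95
  stock rod 3: 70 + 35 = 105
  stock rod 4: 60 + 30 = 90
  stock rod 5: 55 + 30 = 85
  stock rod 6: 30 + 30 = 60
This matches the lower bound, so 6 is optimal.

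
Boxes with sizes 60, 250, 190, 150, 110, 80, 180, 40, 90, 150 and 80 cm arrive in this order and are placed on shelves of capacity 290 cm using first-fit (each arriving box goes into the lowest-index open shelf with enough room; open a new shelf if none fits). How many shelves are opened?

6

  60 → shelf 1 (new)  [load 60/290]
  250 → shelf 2 (new)  [load 250/290]
  190 → shelf 1  [load 250/290]
  150 → shelf 3 (new)  [load 150/290]
  110 → shelf 3  [load 260/290]
  80 → shelf 4 (new)  [load 80/290]
  180 → shelf 4  [load 260/290]
  40 → shelf 1  [load 290/290]
  90 → shelf 5 (new)  [load 90/290]
  150 → shelf 5  [load 240/290]
  80 → shelf 6 (new)  [load 80/290]
6 shelves opened.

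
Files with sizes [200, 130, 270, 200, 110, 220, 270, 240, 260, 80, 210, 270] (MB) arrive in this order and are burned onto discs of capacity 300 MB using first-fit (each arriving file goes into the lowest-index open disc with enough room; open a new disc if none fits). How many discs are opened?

10

  200 → disc 1 (new)  [load 200/300]
  130 → disc 2 (new)  [load 130/300]
  270 → disc 3 (new)  [load 270/300]
  200 → disc 4 (new)  [load 200/300]
  110 → disc 2  [load 240/300]
  220 → disc 5 (new)  [load 220/300]
  270 → disc 6 (new)  [load 270/300]
  240 → disc 7 (new)  [load 240/300]
  260 → disc 8 (new)  [load 260/300]
  80 → disc 1  [load 280/300]
  210 → disc 9 (new)  [load 210/300]
  270 → disc 10 (new)  [load 270/300]
10 discs opened.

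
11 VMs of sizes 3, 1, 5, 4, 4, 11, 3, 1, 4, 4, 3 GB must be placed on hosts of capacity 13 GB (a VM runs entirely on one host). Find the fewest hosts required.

4

Total = 11 + 5 + 4 + 4 + 4 + 4 + 3 + 3 + 3 + 1 + 1 = 43 GB.
Lower bound: ⌈43/13⌉ = 4 hosts.
A packing using 4 hosts:
  host 1: 11 + 1 + 1 = 13
  host 2: 5 + 4 + 4 = 13
  host 3: 4 + 4 + 3 = 11
  host 4: 3 + 3 = 6
This matches the lower bound, so 4 is optimal.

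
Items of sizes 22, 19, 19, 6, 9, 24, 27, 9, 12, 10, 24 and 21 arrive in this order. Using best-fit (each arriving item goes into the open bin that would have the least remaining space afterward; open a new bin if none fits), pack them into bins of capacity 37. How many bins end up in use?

7

  22 → bin 1 (new)  [load 22/37]
  19 → bin 2 (new)  [load 19/37]
  19 → bin 3 (new)  [load 19/37]
  6 → bin 1  [load 28/37]
  9 → bin 1  [load 37/37]
  24 → bin 4 (new)  [load 24/37]
  27 → bin 5 (new)  [load 27/37]
  9 → bin 5  [load 36/37]
  12 → bin 4  [load 36/37]
  10 → bin 2  [load 29/37]
  24 → bin 6 (new)  [load 24/37]
  21 → bin 7 (new)  [load 21/37]
7 bins opened.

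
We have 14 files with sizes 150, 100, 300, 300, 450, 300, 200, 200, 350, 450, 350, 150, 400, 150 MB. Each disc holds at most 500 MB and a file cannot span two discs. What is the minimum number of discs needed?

8

Total = 450 + 450 + 400 + 350 + 350 + 300 + 300 + 300 + 200 + 200 + 150 + 150 + 150 + 100 = 3850 MB.
Lower bound: ⌈3850/500⌉ = 8 discs.
A packing using 8 discs:
  disc 1: 450 = 450
  disc 2: 450 = 450
  disc 3: 400 + 100 = 500
  disc 4: 350 + 150 = 500
  disc 5: 350 + 150 = 500
  disc 6: 300 + 200 = 500
  disc 7: 300 + 200 = 500
  disc 8: 300 + 150 = 450
This matches the lower bound, so 8 is optimal.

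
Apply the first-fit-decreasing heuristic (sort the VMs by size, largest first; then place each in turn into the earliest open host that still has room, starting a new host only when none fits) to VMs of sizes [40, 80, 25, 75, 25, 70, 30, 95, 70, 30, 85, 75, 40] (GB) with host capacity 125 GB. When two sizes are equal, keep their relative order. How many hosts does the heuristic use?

7

Sorted descending: 95, 85, 80, 75, 75, 70, 70, 40, 40, 30, 30, 25, 25.
  95 → host 1 (new)  [load 95/125]
  85 → host 2 (new)  [load 85/125]
  80 → host 3 (new)  [load 80/125]
  75 → host 4 (new)  [load 75/125]
  75 → host 5 (new)  [load 75/125]
  70 → host 6 (new)  [load 70/125]
  70 → host 7 (new)  [load 70/125]
  40 → host 2  [load 125/125]
  40 → host 3  [load 120/125]
  30 → host 1  [load 125/125]
  30 → host 4  [load 105/125]
  25 → host 5  [load 100/125]
  25 → host 5  [load 125/125]
7 hosts opened.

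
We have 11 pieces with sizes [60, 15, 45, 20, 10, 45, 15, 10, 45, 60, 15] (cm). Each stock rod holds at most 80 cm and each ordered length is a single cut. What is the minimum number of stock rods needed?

5

Total = 60 + 60 + 45 + 45 + 45 + 20 + 15 + 15 + 15 + 10 + 10 = 340 cm.
Lower bound: ⌈340/80⌉ = 5 stock rods.
A packing using 5 stock rods:
  stock rod 1: 60 + 20 = 80
  stock rod 2: 60 + 15 = 75
  stock rod 3: 45 + 15 + 15 = 75
  stock rod 4: 45 + 10 + 10 = 65
  stock rod 5: 45 = 45
This matches the lower bound, so 5 is optimal.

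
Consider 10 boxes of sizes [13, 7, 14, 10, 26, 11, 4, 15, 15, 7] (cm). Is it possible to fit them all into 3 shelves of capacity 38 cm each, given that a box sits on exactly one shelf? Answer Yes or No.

Total = 122 cm; ⌈122/38⌉ = 4.
At least 4 shelves are required, but only 3 are allowed.

No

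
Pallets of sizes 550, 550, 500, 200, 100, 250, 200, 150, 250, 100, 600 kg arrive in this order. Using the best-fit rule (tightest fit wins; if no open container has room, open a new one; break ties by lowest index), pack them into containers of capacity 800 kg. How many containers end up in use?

  550 → container 1 (new)  [load 550/800]
  550 → container 2 (new)  [load 550/800]
  500 → container 3 (new)  [load 500/800]
  200 → container 1  [load 750/800]
  100 → container 2  [load 650/800]
  250 → container 3  [load 750/800]
  200 → container 4 (new)  [load 200/800]
  150 → container 2  [load 800/800]
  250 → container 4  [load 450/800]
  100 → container 4  [load 550/800]
  600 → container 5 (new)  [load 600/800]
5 containers opened.

5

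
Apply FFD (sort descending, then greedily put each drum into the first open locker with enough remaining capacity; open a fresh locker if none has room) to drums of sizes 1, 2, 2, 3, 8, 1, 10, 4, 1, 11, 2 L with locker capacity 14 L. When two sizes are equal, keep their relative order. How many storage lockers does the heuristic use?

Sorted descending: 11, 10, 8, 4, 3, 2, 2, 2, 1, 1, 1.
  11 → locker 1 (new)  [load 11/14]
  10 → locker 2 (new)  [load 10/14]
  8 → locker 3 (new)  [load 8/14]
  4 → locker 2  [load 14/14]
  3 → locker 1  [load 14/14]
  2 → locker 3  [load 10/14]
  2 → locker 3  [load 12/14]
  2 → locker 3  [load 14/14]
  1 → locker 4 (new)  [load 1/14]
  1 → locker 4  [load 2/14]
  1 → locker 4  [load 3/14]
4 storage lockers opened.

4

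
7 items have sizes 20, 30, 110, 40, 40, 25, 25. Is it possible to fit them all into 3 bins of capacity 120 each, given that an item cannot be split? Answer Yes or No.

A valid assignment using 3 bins:
  bin 1: 110 = 110
  bin 2: 40 + 40 + 30 = 110
  bin 3: 25 + 25 + 20 = 70
Every load is within 120, so 3 bins suffice.

Yes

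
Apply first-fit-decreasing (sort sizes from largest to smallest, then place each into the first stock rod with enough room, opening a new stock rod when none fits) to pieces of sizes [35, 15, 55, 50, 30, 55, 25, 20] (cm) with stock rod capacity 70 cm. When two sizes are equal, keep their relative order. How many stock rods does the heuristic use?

5

Sorted descending: 55, 55, 50, 35, 30, 25, 20, 15.
  55 → stock rod 1 (new)  [load 55/70]
  55 → stock rod 2 (new)  [load 55/70]
  50 → stock rod 3 (new)  [load 50/70]
  35 → stock rod 4 (new)  [load 35/70]
  30 → stock rod 4  [load 65/70]
  25 → stock rod 5 (new)  [load 25/70]
  20 → stock rod 3  [load 70/70]
  15 → stock rod 1  [load 70/70]
5 stock rods opened.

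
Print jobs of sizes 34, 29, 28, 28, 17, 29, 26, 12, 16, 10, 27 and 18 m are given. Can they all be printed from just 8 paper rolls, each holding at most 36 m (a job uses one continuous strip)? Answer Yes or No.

Total = 274 m; ⌈274/36⌉ = 8.
The bound of 8 does not rule out 8, but exhaustive search shows no assignment into 8 paper rolls of capacity 36 m exists — the minimum is 9.

No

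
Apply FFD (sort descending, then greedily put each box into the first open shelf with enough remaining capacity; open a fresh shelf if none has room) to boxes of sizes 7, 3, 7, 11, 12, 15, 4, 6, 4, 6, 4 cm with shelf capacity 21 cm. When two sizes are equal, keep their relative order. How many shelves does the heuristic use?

Sorted descending: 15, 12, 11, 7, 7, 6, 6, 4, 4, 4, 3.
  15 → shelf 1 (new)  [load 15/21]
  12 → shelf 2 (new)  [load 12/21]
  11 → shelf 3 (new)  [load 11/21]
  7 → shelf 2  [load 19/21]
  7 → shelf 3  [load 18/21]
  6 → shelf 1  [load 21/21]
  6 → shelf 4 (new)  [load 6/21]
  4 → shelf 4  [load 10/21]
  4 → shelf 4  [load 14/21]
  4 → shelf 4  [load 18/21]
  3 → shelf 3  [load 21/21]
4 shelves opened.

4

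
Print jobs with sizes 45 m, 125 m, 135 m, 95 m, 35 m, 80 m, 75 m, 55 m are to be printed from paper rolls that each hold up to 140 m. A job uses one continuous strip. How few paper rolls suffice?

5

Total = 135 + 125 + 95 + 80 + 75 + 55 + 45 + 35 = 645 m.
Lower bound: ⌈645/140⌉ = 5 paper rolls.
A packing using 5 paper rolls:
  roll 1: 135 = 135
  roll 2: 125 = 125
  roll 3: 95 + 45 = 140
  roll 4: 80 + 55 = 135
  roll 5: 75 + 35 = 110
This matches the lower bound, so 5 is optimal.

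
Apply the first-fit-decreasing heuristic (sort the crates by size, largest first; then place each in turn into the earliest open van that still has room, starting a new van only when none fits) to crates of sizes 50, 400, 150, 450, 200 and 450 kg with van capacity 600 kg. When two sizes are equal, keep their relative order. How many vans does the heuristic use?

3

Sorted descending: 450, 450, 400, 200, 150, 50.
  450 → van 1 (new)  [load 450/600]
  450 → van 2 (new)  [load 450/600]
  400 → van 3 (new)  [load 400/600]
  200 → van 3  [load 600/600]
  150 → van 1  [load 600/600]
  50 → van 2  [load 500/600]
3 vans opened.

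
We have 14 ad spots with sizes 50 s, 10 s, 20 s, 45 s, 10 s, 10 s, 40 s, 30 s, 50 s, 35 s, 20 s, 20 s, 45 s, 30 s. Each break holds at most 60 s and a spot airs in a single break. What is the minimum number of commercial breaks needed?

Total = 50 + 50 + 45 + 45 + 40 + 35 + 30 + 30 + 20 + 20 + 20 + 10 + 10 + 10 = 415 s.
Lower bound: ⌈415/60⌉ = 7 commercial breaks.
A packing using 8 commercial breaks:
  break 1: 50 + 10 = 60
  break 2: 50 + 10 = 60
  break 3: 45 + 10 = 55
  break 4: 45 = 45
  break 5: 40 + 20 = 60
  break 6: 35 + 20 = 55
  break 7: 30 + 30 = 60
  break 8: 20 = 20
No arrangement into 7 commercial breaks stays within capacity, so 8 is optimal.

8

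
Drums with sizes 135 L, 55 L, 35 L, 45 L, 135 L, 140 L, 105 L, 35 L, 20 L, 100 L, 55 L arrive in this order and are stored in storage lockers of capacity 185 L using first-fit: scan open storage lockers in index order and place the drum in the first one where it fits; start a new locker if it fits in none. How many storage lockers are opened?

  135 → locker 1 (new)  [load 135/185]
  55 → locker 2 (new)  [load 55/185]
  35 → locker 1  [load 170/185]
  45 → locker 2  [load 100/185]
  135 → locker 3 (new)  [load 135/185]
  140 → locker 4 (new)  [load 140/185]
  105 → locker 5 (new)  [load 105/185]
  35 → locker 2  [load 135/185]
  20 → locker 2  [load 155/185]
  100 → locker 6 (new)  [load 100/185]
  55 → locker 5  [load 160/185]
6 storage lockers opened.

6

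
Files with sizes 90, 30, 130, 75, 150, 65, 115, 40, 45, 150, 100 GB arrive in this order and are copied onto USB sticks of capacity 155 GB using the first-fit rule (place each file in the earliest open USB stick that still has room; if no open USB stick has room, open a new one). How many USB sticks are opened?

  90 → USB stick 1 (new)  [load 90/155]
  30 → USB stick 1  [load 120/155]
  130 → USB stick 2 (new)  [load 130/155]
  75 → USB stick 3 (new)  [load 75/155]
  150 → USB stick 4 (new)  [load 150/155]
  65 → USB stick 3  [load 140/155]
  115 → USB stick 5 (new)  [load 115/155]
  40 → USB stick 5  [load 155/155]
  45 → USB stick 6 (new)  [load 45/155]
  150 → USB stick 7 (new)  [load 150/155]
  100 → USB stick 6  [load 145/155]
7 USB sticks opened.

7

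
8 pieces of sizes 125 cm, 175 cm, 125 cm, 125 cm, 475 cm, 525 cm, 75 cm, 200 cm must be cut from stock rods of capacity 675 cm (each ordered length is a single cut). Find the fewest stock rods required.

Total = 525 + 475 + 200 + 175 + 125 + 125 + 125 + 75 = 1825 cm.
Lower bound: ⌈1825/675⌉ = 3 stock rods.
A packing using 3 stock rods:
  stock rod 1: 525 + 125 = 650
  stock rod 2: 475 + 200 = 675
  stock rod 3: 175 + 125 + 125 + 75 = 500
This matches the lower bound, so 3 is optimal.

3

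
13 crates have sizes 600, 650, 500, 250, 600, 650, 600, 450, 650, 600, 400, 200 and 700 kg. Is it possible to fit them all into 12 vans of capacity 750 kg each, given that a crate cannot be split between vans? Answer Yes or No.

A valid assignment using 11 vans:
  van 1: 700 = 700
  van 2: 650 = 650
  van 3: 650 = 650
  van 4: 650 = 650
  van 5: 600 = 600
  van 6: 600 = 600
  van 7: 600 = 600
  van 8: 600 = 600
  van 9: 500 + 250 = 750
  van 10: 450 + 200 = 650
  van 11: 400 = 400
That uses only 11 ≤ 12, so 12 vans are enough.

Yes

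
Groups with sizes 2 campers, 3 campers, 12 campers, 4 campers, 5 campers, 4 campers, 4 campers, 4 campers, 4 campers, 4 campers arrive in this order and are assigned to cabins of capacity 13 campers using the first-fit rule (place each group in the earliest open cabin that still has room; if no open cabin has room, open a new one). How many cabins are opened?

4

  2 → cabin 1 (new)  [load 2/13]
  3 → cabin 1  [load 5/13]
  12 → cabin 2 (new)  [load 12/13]
  4 → cabin 1  [load 9/13]
  5 → cabin 3 (new)  [load 5/13]
  4 → cabin 1  [load 13/13]
  4 → cabin 3  [load 9/13]
  4 → cabin 3  [load 13/13]
  4 → cabin 4 (new)  [load 4/13]
  4 → cabin 4  [load 8/13]
4 cabins opened.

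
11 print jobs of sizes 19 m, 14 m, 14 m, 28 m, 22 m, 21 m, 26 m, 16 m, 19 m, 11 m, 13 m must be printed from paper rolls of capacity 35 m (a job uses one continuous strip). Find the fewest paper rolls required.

Total = 28 + 26 + 22 + 21 + 19 + 19 + 16 + 14 + 14 + 13 + 11 = 203 m.
Lower bound: ⌈203/35⌉ = 6 paper rolls.
A packing using 7 paper rolls:
  roll 1: 28 = 28
  roll 2: 26 = 26
  roll 3: 22 + 13 = 35
  roll 4: 21 + 14 = 35
  roll 5: 19 + 16 = 35
  roll 6: 19 + 14 = 33
  roll 7: 11 = 11
No arrangement into 6 paper rolls stays within capacity, so 7 is optimal.

7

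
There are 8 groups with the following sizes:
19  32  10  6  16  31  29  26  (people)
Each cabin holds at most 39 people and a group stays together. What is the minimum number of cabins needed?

Total = 32 + 31 + 29 + 26 + 19 + 16 + 10 + 6 = 169 people.
Lower bound: ⌈169/39⌉ = 5 cabins.
A packing using 5 cabins:
  cabin 1: 32 + 6 = 38
  cabin 2: 31 = 31
  cabin 3: 29 + 10 = 39
  cabin 4: 26 = 26
  cabin 5: 19 + 16 = 35
This matches the lower bound, so 5 is optimal.

5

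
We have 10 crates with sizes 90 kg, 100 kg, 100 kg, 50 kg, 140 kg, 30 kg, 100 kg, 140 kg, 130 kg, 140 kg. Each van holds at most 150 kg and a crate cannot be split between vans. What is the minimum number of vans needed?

Total = 140 + 140 + 140 + 130 + 100 + 100 + 100 + 90 + 50 + 30 = 1020 kg.
Lower bound: ⌈1020/150⌉ = 7 vans.
Also, 8 crates each exceed 75 kg, and no two of those can share a van, so at least 8 vans are needed.
A packing using 8 vans:
  van 1: 140 = 140
  van 2: 140 = 140
  van 3: 140 = 140
  van 4: 130 = 130
  van 5: 100 + 50 = 150
  van 6: 100 + 30 = 130
  van 7: 100 = 100
  van 8: 90 = 90
This matches the lower bound, so 8 is optimal.

8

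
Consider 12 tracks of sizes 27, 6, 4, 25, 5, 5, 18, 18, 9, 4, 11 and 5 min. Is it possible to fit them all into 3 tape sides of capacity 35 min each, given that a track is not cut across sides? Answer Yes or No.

No

Total = 137 min; ⌈137/35⌉ = 4.
At least 4 tape sides are required, but only 3 are allowed.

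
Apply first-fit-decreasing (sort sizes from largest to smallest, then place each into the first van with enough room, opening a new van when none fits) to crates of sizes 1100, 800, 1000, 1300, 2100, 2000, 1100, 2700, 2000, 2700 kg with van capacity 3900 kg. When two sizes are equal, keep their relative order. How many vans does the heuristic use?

Sorted descending: 2700, 2700, 2100, 2000, 2000, 1300, 1100, 1100, 1000, 800.
  2700 → van 1 (new)  [load 2700/3900]
  2700 → van 2 (new)  [load 2700/3900]
  2100 → van 3 (new)  [load 2100/3900]
  2000 → van 4 (new)  [load 2000/3900]
  2000 → van 5 (new)  [load 2000/3900]
  1300 → van 3  [load 3400/3900]
  1100 → van 1  [load 3800/3900]
  1100 → van 2  [load 3800/3900]
  1000 → van 4  [load 3000/3900]
  800 → van 4  [load 3800/3900]
5 vans opened.

5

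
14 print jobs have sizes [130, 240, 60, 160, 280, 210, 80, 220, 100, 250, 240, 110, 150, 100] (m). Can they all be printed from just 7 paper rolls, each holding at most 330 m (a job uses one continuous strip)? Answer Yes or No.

Total = 2330 m; ⌈2330/330⌉ = 8.
At least 8 paper rolls are required, but only 7 are allowed.

No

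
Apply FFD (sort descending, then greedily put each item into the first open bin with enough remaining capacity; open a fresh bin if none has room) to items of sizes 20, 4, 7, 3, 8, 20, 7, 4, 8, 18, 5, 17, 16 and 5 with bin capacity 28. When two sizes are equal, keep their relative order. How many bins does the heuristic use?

6

Sorted descending: 20, 20, 18, 17, 16, 8, 8, 7, 7, 5, 5, 4, 4, 3.
  20 → bin 1 (new)  [load 20/28]
  20 → bin 2 (new)  [load 20/28]
  18 → bin 3 (new)  [load 18/28]
  17 → bin 4 (new)  [load 17/28]
  16 → bin 5 (new)  [load 16/28]
  8 → bin 1  [load 28/28]
  8 → bin 2  [load 28/28]
  7 → bin 3  [load 25/28]
  7 → bin 4  [load 24/28]
  5 → bin 5  [load 21/28]
  5 → bin 5  [load 26/28]
  4 → bin 4  [load 28/28]
  4 → bin 6 (new)  [load 4/28]
  3 → bin 3  [load 28/28]
6 bins opened.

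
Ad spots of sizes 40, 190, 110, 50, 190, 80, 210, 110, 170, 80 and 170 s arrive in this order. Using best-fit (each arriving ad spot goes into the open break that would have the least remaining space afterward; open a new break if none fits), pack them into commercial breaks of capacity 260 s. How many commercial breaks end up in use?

7

  40 → break 1 (new)  [load 40/260]
  190 → break 1  [load 230/260]
  110 → break 2 (new)  [load 110/260]
  50 → break 2  [load 160/260]
  190 → break 3 (new)  [load 190/260]
  80 → break 2  [load 240/260]
  210 → break 4 (new)  [load 210/260]
  110 → break 5 (new)  [load 110/260]
  170 → break 6 (new)  [load 170/260]
  80 → break 6  [load 250/260]
  170 → break 7 (new)  [load 170/260]
7 commercial breaks opened.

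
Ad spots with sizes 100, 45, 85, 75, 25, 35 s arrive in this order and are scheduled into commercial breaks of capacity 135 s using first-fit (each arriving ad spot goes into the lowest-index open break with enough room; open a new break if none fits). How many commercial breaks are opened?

3

  100 → break 1 (new)  [load 100/135]
  45 → break 2 (new)  [load 45/135]
  85 → break 2  [load 130/135]
  75 → break 3 (new)  [load 75/135]
  25 → break 1  [load 125/135]
  35 → break 3  [load 110/135]
3 commercial breaks opened.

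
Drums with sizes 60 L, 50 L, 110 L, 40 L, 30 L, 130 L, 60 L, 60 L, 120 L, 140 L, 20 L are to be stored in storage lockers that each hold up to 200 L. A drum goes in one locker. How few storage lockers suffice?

Total = 140 + 130 + 120 + 110 + 60 + 60 + 60 + 50 + 40 + 30 + 20 = 820 L.
Lower bound: ⌈820/200⌉ = 5 storage lockers.
A packing using 5 storage lockers:
  locker 1: 140 + 60 = 200
  locker 2: 130 + 60 = 190
  locker 3: 120 + 60 + 20 = 200
  locker 4: 110 + 50 + 40 = 200
  locker 5: 30 = 30
This matches the lower bound, so 5 is optimal.

5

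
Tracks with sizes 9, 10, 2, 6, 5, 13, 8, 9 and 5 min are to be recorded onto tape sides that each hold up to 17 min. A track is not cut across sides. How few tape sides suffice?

5

Total = 13 + 10 + 9 + 9 + 8 + 6 + 5 + 5 + 2 = 67 min.
Lower bound: ⌈67/17⌉ = 4 tape sides.
A packing using 5 tape sides:
  side 1: 13 + 2 = 15
  side 2: 10 + 6 = 16
  side 3: 9 + 8 = 17
  side 4: 9 + 5 = 14
  side 5: 5 = 5
No arrangement into 4 tape sides stays within capacity, so 5 is optimal.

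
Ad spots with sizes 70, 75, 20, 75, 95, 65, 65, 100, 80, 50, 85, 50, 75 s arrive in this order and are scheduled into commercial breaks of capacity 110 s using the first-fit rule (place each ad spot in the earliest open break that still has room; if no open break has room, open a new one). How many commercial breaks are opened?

  70 → break 1 (new)  [load 70/110]
  75 → break 2 (new)  [load 75/110]
  20 → break 1  [load 90/110]
  75 → break 3 (new)  [load 75/110]
  95 → break 4 (new)  [load 95/110]
  65 → break 5 (new)  [load 65/110]
  65 → break 6 (new)  [load 65/110]
  100 → break 7 (new)  [load 100/110]
  80 → break 8 (new)  [load 80/110]
  50 → break 9 (new)  [load 50/110]
  85 → break 10 (new)  [load 85/110]
  50 → break 9  [load 100/110]
  75 → break 11 (new)  [load 75/110]
11 commercial breaks opened.

11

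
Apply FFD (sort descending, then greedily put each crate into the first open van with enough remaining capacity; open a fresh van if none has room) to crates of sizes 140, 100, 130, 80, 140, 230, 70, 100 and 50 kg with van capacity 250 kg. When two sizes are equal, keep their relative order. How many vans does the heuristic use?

Sorted descending: 230, 140, 140, 130, 100, 100, 80, 70, 50.
  230 → van 1 (new)  [load 230/250]
  140 → van 2 (new)  [load 140/250]
  140 → van 3 (new)  [load 140/250]
  130 → van 4 (new)  [load 130/250]
  100 → van 2  [load 240/250]
  100 → van 3  [load 240/250]
  80 → van 4  [load 210/250]
  70 → van 5 (new)  [load 70/250]
  50 → van 5  [load 120/250]
5 vans opened.

5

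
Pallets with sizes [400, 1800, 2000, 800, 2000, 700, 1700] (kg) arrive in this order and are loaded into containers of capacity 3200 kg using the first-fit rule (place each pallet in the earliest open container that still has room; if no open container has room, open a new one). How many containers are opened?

  400 → container 1 (new)  [load 400/3200]
  1800 → container 1  [load 2200/3200]
  2000 → container 2 (new)  [load 2000/3200]
  800 → container 1  [load 3000/3200]
  2000 → container 3 (new)  [load 2000/3200]
  700 → container 2  [load 2700/3200]
  1700 → container 4 (new)  [load 1700/3200]
4 containers opened.

4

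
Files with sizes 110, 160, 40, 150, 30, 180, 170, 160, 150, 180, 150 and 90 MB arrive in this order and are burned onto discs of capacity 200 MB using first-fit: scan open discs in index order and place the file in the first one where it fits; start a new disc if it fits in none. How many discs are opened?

  110 → disc 1 (new)  [load 110/200]
  160 → disc 2 (new)  [load 160/200]
  40 → disc 1  [load 150/200]
  150 → disc 3 (new)  [load 150/200]
  30 → disc 1  [load 180/200]
  180 → disc 4 (new)  [load 180/200]
  170 → disc 5 (new)  [load 170/200]
  160 → disc 6 (new)  [load 160/200]
  150 → disc 7 (new)  [load 150/200]
  180 → disc 8 (new)  [load 180/200]
  150 → disc 9 (new)  [load 150/200]
  90 → disc 10 (new)  [load 90/200]
10 discs opened.

10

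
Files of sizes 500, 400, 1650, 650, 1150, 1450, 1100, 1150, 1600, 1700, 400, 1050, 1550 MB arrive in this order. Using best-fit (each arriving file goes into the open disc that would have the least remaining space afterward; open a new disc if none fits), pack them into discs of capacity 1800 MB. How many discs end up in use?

10

  500 → disc 1 (new)  [load 500/1800]
  400 → disc 1  [load 900/1800]
  1650 → disc 2 (new)  [load 1650/1800]
  650 → disc 1  [load 1550/1800]
  1150 → disc 3 (new)  [load 1150/1800]
  1450 → disc 4 (new)  [load 1450/1800]
  1100 → disc 5 (new)  [load 1100/1800]
  1150 → disc 6 (new)  [load 1150/1800]
  1600 → disc 7 (new)  [load 1600/1800]
  1700 → disc 8 (new)  [load 1700/1800]
  400 → disc 3  [load 1550/1800]
  1050 → disc 9 (new)  [load 1050/1800]
  1550 → disc 10 (new)  [load 1550/1800]
10 discs opened.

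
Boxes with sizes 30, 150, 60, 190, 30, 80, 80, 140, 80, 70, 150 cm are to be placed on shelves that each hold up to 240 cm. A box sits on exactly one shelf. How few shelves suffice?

5

Total = 190 + 150 + 150 + 140 + 80 + 80 + 80 + 70 + 60 + 30 + 30 = 1060 cm.
Lower bound: ⌈1060/240⌉ = 5 shelves.
A packing using 5 shelves:
  shelf 1: 190 + 30 = 220
  shelf 2: 150 + 80 = 230
  shelf 3: 150 + 80 = 230
  shelf 4: 140 + 80 = 220
  shelf 5: 70 + 60 + 30 = 160
This matches the lower bound, so 5 is optimal.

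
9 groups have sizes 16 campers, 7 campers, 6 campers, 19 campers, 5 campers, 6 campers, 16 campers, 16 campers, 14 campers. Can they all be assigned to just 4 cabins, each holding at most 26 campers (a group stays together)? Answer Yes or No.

No

Total = 105 campers; ⌈105/26⌉ = 5.
At least 5 cabins are required, but only 4 are allowed.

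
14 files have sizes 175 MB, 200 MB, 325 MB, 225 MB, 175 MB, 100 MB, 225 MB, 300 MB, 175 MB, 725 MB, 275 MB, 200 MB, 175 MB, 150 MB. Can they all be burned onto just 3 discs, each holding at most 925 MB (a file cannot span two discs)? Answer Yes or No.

Total = 3425 MB; ⌈3425/925⌉ = 4.
At least 4 discs are required, but only 3 are allowed.

No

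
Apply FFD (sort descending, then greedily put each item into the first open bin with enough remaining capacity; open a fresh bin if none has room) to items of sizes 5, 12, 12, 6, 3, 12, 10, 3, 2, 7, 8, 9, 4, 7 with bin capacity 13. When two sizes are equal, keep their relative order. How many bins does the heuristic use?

8

Sorted descending: 12, 12, 12, 10, 9, 8, 7, 7, 6, 5, 4, 3, 3, 2.
  12 → bin 1 (new)  [load 12/13]
  12 → bin 2 (new)  [load 12/13]
  12 → bin 3 (new)  [load 12/13]
  10 → bin 4 (new)  [load 10/13]
  9 → bin 5 (new)  [load 9/13]
  8 → bin 6 (new)  [load 8/13]
  7 → bin 7 (new)  [load 7/13]
  7 → bin 8 (new)  [load 7/13]
  6 → bin 7  [load 13/13]
  5 → bin 6  [load 13/13]
  4 → bin 5  [load 13/13]
  3 → bin 4  [load 13/13]
  3 → bin 8  [load 10/13]
  2 → bin 8  [load 12/13]
8 bins opened.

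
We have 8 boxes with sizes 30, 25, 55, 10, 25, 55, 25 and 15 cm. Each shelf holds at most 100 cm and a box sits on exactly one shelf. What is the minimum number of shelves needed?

Total = 55 + 55 + 30 + 25 + 25 + 25 + 15 + 10 = 240 cm.
Lower bound: ⌈240/100⌉ = 3 shelves.
A packing using 3 shelves:
  shelf 1: 55 + 30 + 15 = 100
  shelf 2: 55 + 25 + 10 = 90
  shelf 3: 25 + 25 = 50
This matches the lower bound, so 3 is optimal.

3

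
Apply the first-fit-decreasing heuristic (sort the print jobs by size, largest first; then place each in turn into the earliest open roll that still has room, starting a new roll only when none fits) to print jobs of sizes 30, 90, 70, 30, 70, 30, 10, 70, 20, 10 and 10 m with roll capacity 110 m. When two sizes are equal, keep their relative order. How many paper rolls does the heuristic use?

Sorted descending: 90, 70, 70, 70, 30, 30, 30, 20, 10, 10, 10.
  90 → roll 1 (new)  [load 90/110]
  70 → roll 2 (new)  [load 70/110]
  70 → roll 3 (new)  [load 70/110]
  70 → roll 4 (new)  [load 70/110]
  30 → roll 2  [load 100/110]
  30 → roll 3  [load 100/110]
  30 → roll 4  [load 100/110]
  20 → roll 1  [load 110/110]
  10 → roll 2  [load 110/110]
  10 → roll 3  [load 110/110]
  10 → roll 4  [load 110/110]
4 paper rolls opened.

4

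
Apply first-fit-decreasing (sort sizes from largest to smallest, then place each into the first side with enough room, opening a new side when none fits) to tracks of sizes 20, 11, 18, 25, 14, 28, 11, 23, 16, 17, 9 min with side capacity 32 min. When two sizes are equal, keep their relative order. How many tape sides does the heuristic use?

Sorted descending: 28, 25, 23, 20, 18, 17, 16, 14, 11, 11, 9.
  28 → side 1 (new)  [load 28/32]
  25 → side 2 (new)  [load 25/32]
  23 → side 3 (new)  [load 23/32]
  20 → side 4 (new)  [load 20/32]
  18 → side 5 (new)  [load 18/32]
  17 → side 6 (new)  [load 17/32]
  16 → side 7 (new)  [load 16/32]
  14 → side 5  [load 32/32]
  11 → side 4  [load 31/32]
  11 → side 6  [load 28/32]
  9 → side 3  [load 32/32]
7 tape sides opened.

7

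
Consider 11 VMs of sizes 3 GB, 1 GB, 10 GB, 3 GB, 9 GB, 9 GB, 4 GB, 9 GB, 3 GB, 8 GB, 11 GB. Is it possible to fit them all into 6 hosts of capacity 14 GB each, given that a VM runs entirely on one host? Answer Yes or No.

A valid assignment using 6 hosts:
  host 1: 11 + 3 = 14
  host 2: 10 + 4 = 14
  host 3: 9 + 3 + 1 = 13
  host 4: 9 + 3 = 12
  host 5: 9 = 9
  host 6: 8 = 8
Every load is within 14 GB, so 6 hosts suffice.

Yes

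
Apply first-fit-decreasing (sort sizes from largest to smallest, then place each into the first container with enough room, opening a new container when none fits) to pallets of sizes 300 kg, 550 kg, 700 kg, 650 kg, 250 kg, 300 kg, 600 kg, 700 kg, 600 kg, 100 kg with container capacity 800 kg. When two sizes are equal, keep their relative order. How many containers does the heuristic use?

Sorted descending: 700, 700, 650, 600, 600, 550, 300, 300, 250, 100.
  700 → container 1 (new)  [load 700/800]
  700 → container 2 (new)  [load 700/800]
  650 → container 3 (new)  [load 650/800]
  600 → container 4 (new)  [load 600/800]
  600 → container 5 (new)  [load 600/800]
  550 → container 6 (new)  [load 550/800]
  300 → container 7 (new)  [load 300/800]
  300 → container 7  [load 600/800]
  250 → container 6  [load 800/800]
  100 → container 1  [load 800/800]
7 containers opened.

7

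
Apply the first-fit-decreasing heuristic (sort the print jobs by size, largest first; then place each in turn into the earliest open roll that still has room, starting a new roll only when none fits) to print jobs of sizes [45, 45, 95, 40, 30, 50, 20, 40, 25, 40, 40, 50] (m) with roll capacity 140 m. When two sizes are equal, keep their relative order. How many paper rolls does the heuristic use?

4

Sorted descending: 95, 50, 50, 45, 45, 40, 40, 40, 40, 30, 25, 20.
  95 → roll 1 (new)  [load 95/140]
  50 → roll 2 (new)  [load 50/140]
  50 → roll 2  [load 100/140]
  45 → roll 1  [load 140/140]
  45 → roll 3 (new)  [load 45/140]
  40 → roll 2  [load 140/140]
  40 → roll 3  [load 85/140]
  40 → roll 3  [load 125/140]
  40 → roll 4 (new)  [load 40/140]
  30 → roll 4  [load 70/140]
  25 → roll 4  [load 95/140]
  20 → roll 4  [load 115/140]
4 paper rolls opened.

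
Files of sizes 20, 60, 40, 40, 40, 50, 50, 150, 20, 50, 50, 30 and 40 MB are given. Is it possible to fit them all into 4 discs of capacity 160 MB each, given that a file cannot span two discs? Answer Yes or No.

Total = 640 MB; ⌈640/160⌉ = 4.
The bound of 4 does not rule out 4, but exhaustive search shows no assignment into 4 discs of capacity 160 MB exists — the minimum is 5.

No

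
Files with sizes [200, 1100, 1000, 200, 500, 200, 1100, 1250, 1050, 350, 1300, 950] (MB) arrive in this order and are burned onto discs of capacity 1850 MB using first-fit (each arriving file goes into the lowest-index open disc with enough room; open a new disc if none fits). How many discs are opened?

7

  200 → disc 1 (new)  [load 200/1850]
  1100 → disc 1  [load 1300/1850]
  1000 → disc 2 (new)  [load 1000/1850]
  200 → disc 1  [load 1500/1850]
  500 → disc 2  [load 1500/1850]
  200 → disc 1  [load 1700/1850]
  1100 → disc 3 (new)  [load 1100/1850]
  1250 → disc 4 (new)  [load 1250/1850]
  1050 → disc 5 (new)  [load 1050/1850]
  350 → disc 2  [load 1850/1850]
  1300 → disc 6 (new)  [load 1300/1850]
  950 → disc 7 (new)  [load 950/1850]
7 discs opened.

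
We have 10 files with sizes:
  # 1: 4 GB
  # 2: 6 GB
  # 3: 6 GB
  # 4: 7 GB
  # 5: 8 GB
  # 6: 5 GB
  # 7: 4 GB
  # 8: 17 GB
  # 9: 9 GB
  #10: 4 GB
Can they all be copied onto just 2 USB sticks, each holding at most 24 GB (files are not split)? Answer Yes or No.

No

Total = 70 GB; ⌈70/24⌉ = 3.
At least 3 USB sticks are required, but only 2 are allowed.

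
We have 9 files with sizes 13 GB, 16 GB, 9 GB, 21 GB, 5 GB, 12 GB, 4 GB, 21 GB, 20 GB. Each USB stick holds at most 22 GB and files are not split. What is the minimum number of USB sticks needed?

Total = 21 + 21 + 20 + 16 + 13 + 12 + 9 + 5 + 4 = 121 GB.
Lower bound: ⌈121/22⌉ = 6 USB sticks.
A packing using 6 USB sticks:
  USB stick 1: 21 = 21
  USB stick 2: 21 = 21
  USB stick 3: 20 = 20
  USB stick 4: 16 + 5 = 21
  USB stick 5: 13 + 9 = 22
  USB stick 6: 12 + 4 = 16
This matches the lower bound, so 6 is optimal.

6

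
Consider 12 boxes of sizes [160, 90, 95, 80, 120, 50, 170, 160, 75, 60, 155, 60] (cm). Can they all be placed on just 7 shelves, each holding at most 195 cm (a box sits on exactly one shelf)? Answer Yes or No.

Total = 1275 cm; ⌈1275/195⌉ = 7.
The bound of 7 does not rule out 7, but exhaustive search shows no assignment into 7 shelves of capacity 195 cm exists — the minimum is 8.

No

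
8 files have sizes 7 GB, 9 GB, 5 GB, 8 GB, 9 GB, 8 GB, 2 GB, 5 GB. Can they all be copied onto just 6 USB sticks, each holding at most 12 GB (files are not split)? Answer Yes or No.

Yes

A valid assignment using 6 USB sticks:
  USB stick 1: 9 + 2 = 11
  USB stick 2: 9 = 9
  USB stick 3: 8 = 8
  USB stick 4: 8 = 8
  USB stick 5: 7 + 5 = 12
  USB stick 6: 5 = 5
Every load is within 12 GB, so 6 USB sticks suffice.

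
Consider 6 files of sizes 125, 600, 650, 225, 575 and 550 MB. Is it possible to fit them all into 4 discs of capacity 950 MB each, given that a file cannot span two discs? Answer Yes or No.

Yes

A valid assignment using 4 discs:
  disc 1: 650 + 225 = 875
  disc 2: 600 + 125 = 725
  disc 3: 575 = 575
  disc 4: 550 = 550
Every load is within 950 MB, so 4 discs suffice.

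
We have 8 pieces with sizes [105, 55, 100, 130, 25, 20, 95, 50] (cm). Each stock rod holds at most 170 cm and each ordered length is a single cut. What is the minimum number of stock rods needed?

4

Total = 130 + 105 + 100 + 95 + 55 + 50 + 25 + 20 = 580 cm.
Lower bound: ⌈580/170⌉ = 4 stock rods.
A packing using 4 stock rods:
  stock rod 1: 130 + 25 = 155
  stock rod 2: 105 + 55 = 160
  stock rod 3: 100 + 50 + 20 = 170
  stock rod 4: 95 = 95
This matches the lower bound, so 4 is optimal.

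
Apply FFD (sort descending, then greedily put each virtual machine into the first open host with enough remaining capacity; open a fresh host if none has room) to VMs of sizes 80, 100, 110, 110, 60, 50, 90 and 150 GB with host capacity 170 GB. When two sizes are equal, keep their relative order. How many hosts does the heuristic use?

5

Sorted descending: 150, 110, 110, 100, 90, 80, 60, 50.
  150 → host 1 (new)  [load 150/170]
  110 → host 2 (new)  [load 110/170]
  110 → host 3 (new)  [load 110/170]
  100 → host 4 (new)  [load 100/170]
  90 → host 5 (new)  [load 90/170]
  80 → host 5  [load 170/170]
  60 → host 2  [load 170/170]
  50 → host 3  [load 160/170]
5 hosts opened.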